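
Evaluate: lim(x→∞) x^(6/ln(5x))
This is an exponential indeterminate form.

For exponential indeterminate forms, take the natural log:
  Let L = lim(x→∞) x^(6/ln(5x))
  Then ln(L) = lim(x→∞) [exponent × ln(base)]
  Evaluate using L'Hôpital or standard limits, then exponentiate.
  L = e^(6)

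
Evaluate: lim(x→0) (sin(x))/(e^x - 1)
This is a 0/0 indeterminate form.

Apply L'Hôpital's rule: differentiate numerator and denominator separately.
  f(x) = sin(x)   ⇒   f'(x) = cos(x)
  g(x) = e^(x) - 1   ⇒   g'(x) = e^(x)
  lim(x→0) f'(x)/g'(x) = lim(x→0) (cos(x))/(e^(x))
  = 1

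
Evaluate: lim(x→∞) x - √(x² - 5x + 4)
This is an ∞-∞ indeterminate form.

Combine fractions or rationalize to convert ∞-∞ to 0/0 form:
  lim(x→∞) x - √(x² - 5x + 4) = 5/2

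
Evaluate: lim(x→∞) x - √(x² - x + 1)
This is an ∞-∞ indeterminate form.

Combine fractions or rationalize to convert ∞-∞ to 0/0 form:
  lim(x→∞) x - √(x² - x + 1) = 1/2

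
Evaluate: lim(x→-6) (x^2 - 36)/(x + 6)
This is a standard limit.

Factor or rationalize the expression:
  lim(x→-6) (x^2 - 36)/(x + 6) = -12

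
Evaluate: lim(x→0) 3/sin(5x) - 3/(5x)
This is an ∞-∞ indeterminate form.

Combine fractions or rationalize to convert ∞-∞ to 0/0 form:
  lim(x→0) 3/sin(5x) - 3/(5x) = 0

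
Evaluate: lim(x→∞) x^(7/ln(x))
This is an exponential indeterminate form.

For exponential indeterminate forms, take the natural log:
  Let L = lim(x→∞) x^(7/ln(x))
  Then ln(L) = lim(x→∞) [exponent × ln(base)]
  Evaluate using L'Hôpital or standard limits, then exponentiate.
  L = e^(7)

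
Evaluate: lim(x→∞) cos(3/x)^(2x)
This is an exponential indeterminate form.

For exponential indeterminate forms, take the natural log:
  Let L = lim(x→∞) cos(3/x)^(2x)
  Then ln(L) = lim(x→∞) [exponent × ln(base)]
  Evaluate using L'Hôpital or standard limits, then exponentiate.
  L = 1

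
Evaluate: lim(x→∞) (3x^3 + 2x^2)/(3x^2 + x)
This is an ∞/∞ indeterminate form.

Apply L'Hôpital's rule: differentiate numerator and denominator separately.
  f(x) = 3·x^3 + 2·x^2   ⇒   f'(x) = 9·x^2 + 4·x
  g(x) = 3·x^2 + x   ⇒   g'(x) = 6·x + 1
  lim(x→∞) f'(x)/g'(x) = lim(x→∞) (9·x^2 + 4·x)/(6·x + 1)
  = ∞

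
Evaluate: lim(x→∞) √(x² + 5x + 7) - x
This is an ∞-∞ indeterminate form.

Combine fractions or rationalize to convert ∞-∞ to 0/0 form:
  lim(x→∞) √(x² + 5x + 7) - x = 5/2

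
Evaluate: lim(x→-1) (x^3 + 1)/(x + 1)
This is a standard limit.

Factor or rationalize the expression:
  lim(x→-1) (x^3 + 1)/(x + 1) = 3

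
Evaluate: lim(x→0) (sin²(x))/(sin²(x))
This is a 0/0 indeterminate form.

Apply L'Hôpital's rule: differentiate numerator and denominator separately.
  f(x) = sin(x)^2   ⇒   f'(x) = 2·sin(x)·cos(x)
  g(x) = sin(x)^2   ⇒   g'(x) = 2·sin(x)·cos(x)
  lim(x→0) f'(x)/g'(x) = lim(x→0) (2·sin(x)·cos(x))/(2·sin(x)·cos(x))
  = 1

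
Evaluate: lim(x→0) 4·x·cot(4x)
This is a 0·∞ indeterminate form.

Rewrite 0·∞ as a quotient (0/0 or ∞/∞ form), then apply L'Hôpital's rule:
  lim(x→0) 4·x·cot(4x) = 1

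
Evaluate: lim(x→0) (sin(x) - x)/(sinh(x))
This is a 0/0 indeterminate form.

Apply L'Hôpital's rule: differentiate numerator and denominator separately.
  f(x) = -x + sin(x)   ⇒   f'(x) = cos(x) - 1
  g(x) = sinh(x)   ⇒   g'(x) = cosh(x)
  lim(x→0) f'(x)/g'(x) = lim(x→0) (cos(x) - 1)/(cosh(x))
  = 0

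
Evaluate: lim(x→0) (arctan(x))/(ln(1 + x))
This is a 0/0 indeterminate form.

Apply L'Hôpital's rule: differentiate numerator and denominator separately.
  f(x) = atan(x)   ⇒   f'(x) = 1/(x^2 + 1)
  g(x) = ln(x + 1)   ⇒   g'(x) = 1/(x + 1)
  lim(x→0) f'(x)/g'(x) = lim(x→0) (1/(x^2 + 1))/(1/(x + 1))
  = 1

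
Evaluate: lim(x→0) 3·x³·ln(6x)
This is a 0·∞ indeterminate form.

Rewrite 0·∞ as a quotient (0/0 or ∞/∞ form), then apply L'Hôpital's rule:
  lim(x→0) 3·x³·ln(6x) = 0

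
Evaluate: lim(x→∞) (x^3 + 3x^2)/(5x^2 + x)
This is an ∞/∞ indeterminate form.

Apply L'Hôpital's rule: differentiate numerator and denominator separately.
  f(x) = x^3 + 3·x^2   ⇒   f'(x) = 3·x^2 + 6·x
  g(x) = 5·x^2 + x   ⇒   g'(x) = 10·x + 1
  lim(x→∞) f'(x)/g'(x) = lim(x→∞) (3·x^2 + 6·x)/(10·x + 1)
  = ∞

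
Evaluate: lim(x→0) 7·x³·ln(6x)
This is a 0·∞ indeterminate form.

Rewrite 0·∞ as a quotient (0/0 or ∞/∞ form), then apply L'Hôpital's rule:
  lim(x→0) 7·x³·ln(6x) = 0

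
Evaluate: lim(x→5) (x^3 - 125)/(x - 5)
This is a standard limit.

Factor or rationalize the expression:
  lim(x→5) (x^3 - 125)/(x - 5) = 75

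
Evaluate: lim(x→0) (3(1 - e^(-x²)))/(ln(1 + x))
This is a 0/0 indeterminate form.

Apply L'Hôpital's rule: differentiate numerator and denominator separately.
  f(x) = 3 - 3·e^(-x^2)   ⇒   f'(x) = 6·x·e^(-x^2)
  g(x) = ln(x + 1)   ⇒   g'(x) = 1/(x + 1)
  lim(x→0) f'(x)/g'(x) = lim(x→0) (6·x·e^(-x^2))/(1/(x + 1))
  = 0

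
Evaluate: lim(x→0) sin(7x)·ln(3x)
This is a 0·∞ indeterminate form.

Rewrite 0·∞ as a quotient (0/0 or ∞/∞ form), then apply L'Hôpital's rule:
  lim(x→0) sin(7x)·ln(3x) = 0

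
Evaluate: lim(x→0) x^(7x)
This is an exponential indeterminate form.

For exponential indeterminate forms, take the natural log:
  Let L = lim(x→0) x^(7x)
  Then ln(L) = lim(x→0) [exponent × ln(base)]
  Evaluate using L'Hôpital or standard limits, then exponentiate.
  L = 1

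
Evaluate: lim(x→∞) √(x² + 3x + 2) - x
This is an ∞-∞ indeterminate form.

Combine fractions or rationalize to convert ∞-∞ to 0/0 form:
  lim(x→∞) √(x² + 3x + 2) - x = 3/2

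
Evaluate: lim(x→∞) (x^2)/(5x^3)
This is an ∞/∞ indeterminate form.

Apply L'Hôpital's rule: differentiate numerator and denominator separately.
  f(x) = x^2   ⇒   f'(x) = 2·x
  g(x) = 5·x^3   ⇒   g'(x) = 15·x^2
  lim(x→∞) f'(x)/g'(x) = lim(x→∞) (2·x)/(15·x^2)
  = 0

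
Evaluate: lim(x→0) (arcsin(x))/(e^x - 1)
This is a 0/0 indeterminate form.

Apply L'Hôpital's rule: differentiate numerator and denominator separately.
  f(x) = asin(x)   ⇒   f'(x) = 1/sqrt(1 - x^2)
  g(x) = e^(x) - 1   ⇒   g'(x) = e^(x)
  lim(x→0) f'(x)/g'(x) = lim(x→0) (1/sqrt(1 - x^2))/(e^(x))
  = 1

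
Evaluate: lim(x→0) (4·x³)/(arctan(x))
This is a 0/0 indeterminate form.

Apply L'Hôpital's rule: differentiate numerator and denominator separately.
  f(x) = 4·x^3   ⇒   f'(x) = 12·x^2
  g(x) = atan(x)   ⇒   g'(x) = 1/(x^2 + 1)
  lim(x→0) f'(x)/g'(x) = lim(x→0) (12·x^2)/(1/(x^2 + 1))
  = 0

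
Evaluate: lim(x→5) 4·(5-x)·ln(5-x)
This is a 0·∞ indeterminate form.

Rewrite 0·∞ as a quotient (0/0 or ∞/∞ form), then apply L'Hôpital's rule:
  lim(x→5) 4·(5-x)·ln(5-x) = 0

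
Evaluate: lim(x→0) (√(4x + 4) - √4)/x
This is a standard limit.

Factor or rationalize the expression:
  lim(x→0) (√(4x + 4) - √4)/x = 1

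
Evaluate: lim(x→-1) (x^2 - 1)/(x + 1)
This is a standard limit.

Factor or rationalize the expression:
  lim(x→-1) (x^2 - 1)/(x + 1) = -2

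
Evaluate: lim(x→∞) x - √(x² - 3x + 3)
This is an ∞-∞ indeterminate form.

Combine fractions or rationalize to convert ∞-∞ to 0/0 form:
  lim(x→∞) x - √(x² - 3x + 3) = 3/2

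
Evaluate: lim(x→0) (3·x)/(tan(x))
This is a 0/0 indeterminate form.

Apply L'Hôpital's rule: differentiate numerator and denominator separately.
  f(x) = 3·x   ⇒   f'(x) = 3
  g(x) = tan(x)   ⇒   g'(x) = tan(x)^2 + 1
  lim(x→0) f'(x)/g'(x) = lim(x→0) (3)/(tan(x)^2 + 1)
  = 3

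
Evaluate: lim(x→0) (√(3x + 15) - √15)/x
This is a standard limit.

Factor or rationalize the expression:
  lim(x→0) (√(3x + 15) - √15)/x = sqrt(15)/10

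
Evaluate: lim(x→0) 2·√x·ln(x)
This is a 0·∞ indeterminate form.

Rewrite 0·∞ as a quotient (0/0 or ∞/∞ form), then apply L'Hôpital's rule:
  lim(x→0) 2·√x·ln(x) = 0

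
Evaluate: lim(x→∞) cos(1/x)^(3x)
This is an exponential indeterminate form.

For exponential indeterminate forms, take the natural log:
  Let L = lim(x→∞) cos(1/x)^(3x)
  Then ln(L) = lim(x→∞) [exponent × ln(base)]
  Evaluate using L'Hôpital or standard limits, then exponentiate.
  L = 1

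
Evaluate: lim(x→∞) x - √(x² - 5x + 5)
This is an ∞-∞ indeterminate form.

Combine fractions or rationalize to convert ∞-∞ to 0/0 form:
  lim(x→∞) x - √(x² - 5x + 5) = 5/2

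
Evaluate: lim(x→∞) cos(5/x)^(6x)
This is an exponential indeterminate form.

For exponential indeterminate forms, take the natural log:
  Let L = lim(x→∞) cos(5/x)^(6x)
  Then ln(L) = lim(x→∞) [exponent × ln(base)]
  Evaluate using L'Hôpital or standard limits, then exponentiate.
  L = 1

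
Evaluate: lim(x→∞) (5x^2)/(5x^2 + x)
This is an ∞/∞ indeterminate form.

Apply L'Hôpital's rule: differentiate numerator and denominator separately.
  f(x) = 5·x^2   ⇒   f'(x) = 10·x
  g(x) = 5·x^2 + x   ⇒   g'(x) = 10·x + 1
  lim(x→∞) f'(x)/g'(x) = lim(x→∞) (10·x)/(10·x + 1)
  = 1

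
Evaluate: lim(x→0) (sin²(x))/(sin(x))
This is a 0/0 indeterminate form.

Apply L'Hôpital's rule: differentiate numerator and denominator separately.
  f(x) = sin(x)^2   ⇒   f'(x) = 2·sin(x)·cos(x)
  g(x) = sin(x)   ⇒   g'(x) = cos(x)
  lim(x→0) f'(x)/g'(x) = lim(x→0) (2·sin(x)·cos(x))/(cos(x))
  = 0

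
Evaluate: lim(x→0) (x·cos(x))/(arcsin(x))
This is a 0/0 indeterminate form.

Apply L'Hôpital's rule: differentiate numerator and denominator separately.
  f(x) = x·cos(x)   ⇒   f'(x) = -x·sin(x) + cos(x)
  g(x) = asin(x)   ⇒   g'(x) = 1/sqrt(1 - x^2)
  lim(x→0) f'(x)/g'(x) = lim(x→0) (-x·sin(x) + cos(x))/(1/sqrt(1 - x^2))
  = 1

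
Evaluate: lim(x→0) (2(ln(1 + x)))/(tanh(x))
This is a 0/0 indeterminate form.

Apply L'Hôpital's rule: differentiate numerator and denominator separately.
  f(x) = 2·ln(x + 1)   ⇒   f'(x) = 2/(x + 1)
  g(x) = tanh(x)   ⇒   g'(x) = 1 - tanh(x)^2
  lim(x→0) f'(x)/g'(x) = lim(x→0) (2/(x + 1))/(1 - tanh(x)^2)
  = 2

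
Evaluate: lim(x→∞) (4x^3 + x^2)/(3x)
This is an ∞/∞ indeterminate form.

Apply L'Hôpital's rule: differentiate numerator and denominator separately.
  f(x) = 4·x^3 + x^2   ⇒   f'(x) = 12·x^2 + 2·x
  g(x) = 3·x   ⇒   g'(x) = 3
  lim(x→∞) f'(x)/g'(x) = lim(x→∞) (12·x^2 + 2·x)/(3)
  = ∞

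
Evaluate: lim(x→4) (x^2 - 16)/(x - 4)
This is a standard limit.

Factor or rationalize the expression:
  lim(x→4) (x^2 - 16)/(x - 4) = 8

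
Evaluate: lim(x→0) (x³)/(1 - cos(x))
This is a 0/0 indeterminate form.

Apply L'Hôpital's rule: differentiate numerator and denominator separately.
  f(x) = x^3   ⇒   f'(x) = 3·x^2
  g(x) = 1 - cos(x)   ⇒   g'(x) = sin(x)
  lim(x→0) f'(x)/g'(x) = lim(x→0) (3·x^2)/(sin(x))
  = 0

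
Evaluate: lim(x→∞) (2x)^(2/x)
This is an exponential indeterminate form.

For exponential indeterminate forms, take the natural log:
  Let L = lim(x→∞) (2x)^(2/x)
  Then ln(L) = lim(x→∞) [exponent × ln(base)]
  Evaluate using L'Hôpital or standard limits, then exponentiate.
  L = 1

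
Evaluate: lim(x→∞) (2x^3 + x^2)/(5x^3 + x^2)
This is an ∞/∞ indeterminate form.

Apply L'Hôpital's rule: differentiate numerator and denominator separately.
  f(x) = 2·x^3 + x^2   ⇒   f'(x) = 6·x^2 + 2·x
  g(x) = 5·x^3 + x^2   ⇒   g'(x) = 15·x^2 + 2·x
  lim(x→∞) f'(x)/g'(x) = lim(x→∞) (6·x^2 + 2·x)/(15·x^2 + 2·x)
  = 2/5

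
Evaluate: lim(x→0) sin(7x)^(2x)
This is an exponential indeterminate form.

For exponential indeterminate forms, take the natural log:
  Let L = lim(x→0) sin(7x)^(2x)
  Then ln(L) = lim(x→0) [exponent × ln(base)]
  Evaluate using L'Hôpital or standard limits, then exponentiate.
  L = 1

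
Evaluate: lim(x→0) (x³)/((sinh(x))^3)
This is a 0/0 indeterminate form.

Apply L'Hôpital's rule: differentiate numerator and denominator separately.
  f(x) = x^3   ⇒   f'(x) = 3·x^2
  g(x) = sinh(x)^3   ⇒   g'(x) = 3·sinh(x)^2·cosh(x)
  lim(x→0) f'(x)/g'(x) = lim(x→0) (3·x^2)/(3·sinh(x)^2·cosh(x))
  = 1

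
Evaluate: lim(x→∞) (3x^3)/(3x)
This is an ∞/∞ indeterminate form.

Apply L'Hôpital's rule: differentiate numerator and denominator separately.
  f(x) = 3·x^3   ⇒   f'(x) = 9·x^2
  g(x) = 3·x   ⇒   g'(x) = 3
  lim(x→∞) f'(x)/g'(x) = lim(x→∞) (9·x^2)/(3)
  = ∞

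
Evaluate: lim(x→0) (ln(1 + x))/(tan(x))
This is a 0/0 indeterminate form.

Apply L'Hôpital's rule: differentiate numerator and denominator separately.
  f(x) = ln(x + 1)   ⇒   f'(x) = 1/(x + 1)
  g(x) = tan(x)   ⇒   g'(x) = tan(x)^2 + 1
  lim(x→0) f'(x)/g'(x) = lim(x→0) (1/(x + 1))/(tan(x)^2 + 1)
  = 1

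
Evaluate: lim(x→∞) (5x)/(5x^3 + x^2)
This is an ∞/∞ indeterminate form.

Apply L'Hôpital's rule: differentiate numerator and denominator separately.
  f(x) = 5·x   ⇒   f'(x) = 5
  g(x) = 5·x^3 + x^2   ⇒   g'(x) = 15·x^2 + 2·x
  lim(x→∞) f'(x)/g'(x) = lim(x→∞) (5)/(15·x^2 + 2·x)
  = 0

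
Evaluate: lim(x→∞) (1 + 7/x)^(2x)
This is an exponential indeterminate form.

For exponential indeterminate forms, take the natural log:
  Let L = lim(x→∞) (1 + 7/x)^(2x)
  Then ln(L) = lim(x→∞) [exponent × ln(base)]
  Evaluate using L'Hôpital or standard limits, then exponentiate.
  L = e^(14)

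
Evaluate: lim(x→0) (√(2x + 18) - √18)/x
This is a standard limit.

Factor or rationalize the expression:
  lim(x→0) (√(2x + 18) - √18)/x = sqrt(2)/6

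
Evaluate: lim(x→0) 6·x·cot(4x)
This is a 0·∞ indeterminate form.

Rewrite 0·∞ as a quotient (0/0 or ∞/∞ form), then apply L'Hôpital's rule:
  lim(x→0) 6·x·cot(4x) = 3/2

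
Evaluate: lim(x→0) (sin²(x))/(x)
This is a 0/0 indeterminate form.

Apply L'Hôpital's rule: differentiate numerator and denominator separately.
  f(x) = sin(x)^2   ⇒   f'(x) = 2·sin(x)·cos(x)
  g(x) = x   ⇒   g'(x) = 1
  lim(x→0) f'(x)/g'(x) = lim(x→0) (2·sin(x)·cos(x))/(1)
  = 0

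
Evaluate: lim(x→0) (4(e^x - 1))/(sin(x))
This is a 0/0 indeterminate form.

Apply L'Hôpital's rule: differentiate numerator and denominator separately.
  f(x) = 4·e^(x) - 4   ⇒   f'(x) = 4·e^(x)
  g(x) = sin(x)   ⇒   g'(x) = cos(x)
  lim(x→0) f'(x)/g'(x) = lim(x→0) (4·e^(x))/(cos(x))
  = 4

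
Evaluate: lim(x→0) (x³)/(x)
This is a 0/0 indeterminate form.

Apply L'Hôpital's rule: differentiate numerator and denominator separately.
  f(x) = x^3   ⇒   f'(x) = 3·x^2
  g(x) = x   ⇒   g'(x) = 1
  lim(x→0) f'(x)/g'(x) = lim(x→0) (3·x^2)/(1)
  = 0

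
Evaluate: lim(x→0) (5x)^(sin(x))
This is an exponential indeterminate form.

For exponential indeterminate forms, take the natural log:
  Let L = lim(x→0) (5x)^(sin(x))
  Then ln(L) = lim(x→0) [exponent × ln(base)]
  Evaluate using L'Hôpital or standard limits, then exponentiate.
  L = 1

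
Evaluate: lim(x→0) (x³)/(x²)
This is a 0/0 indeterminate form.

Apply L'Hôpital's rule: differentiate numerator and denominator separately.
  f(x) = x^3   ⇒   f'(x) = 3·x^2
  g(x) = x^2   ⇒   g'(x) = 2·x
  lim(x→0) f'(x)/g'(x) = lim(x→0) (3·x^2)/(2·x)
  = 0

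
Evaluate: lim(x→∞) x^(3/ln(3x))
This is an exponential indeterminate form.

For exponential indeterminate forms, take the natural log:
  Let L = lim(x→∞) x^(3/ln(3x))
  Then ln(L) = lim(x→∞) [exponent × ln(base)]
  Evaluate using L'Hôpital or standard limits, then exponentiate.
  L = e^(3)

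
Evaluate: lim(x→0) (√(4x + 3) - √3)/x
This is a standard limit.

Factor or rationalize the expression:
  lim(x→0) (√(4x + 3) - √3)/x = 2·sqrt(3)/3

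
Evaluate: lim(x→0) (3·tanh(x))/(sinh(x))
This is a 0/0 indeterminate form.

Apply L'Hôpital's rule: differentiate numerator and denominator separately.
  f(x) = 3·tanh(x)   ⇒   f'(x) = 3 - 3·tanh(x)^2
  g(x) = sinh(x)   ⇒   g'(x) = cosh(x)
  lim(x→0) f'(x)/g'(x) = lim(x→0) (3 - 3·tanh(x)^2)/(cosh(x))
  = 3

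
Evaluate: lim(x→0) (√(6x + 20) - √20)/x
This is a standard limit.

Factor or rationalize the expression:
  lim(x→0) (√(6x + 20) - √20)/x = 3·sqrt(5)/10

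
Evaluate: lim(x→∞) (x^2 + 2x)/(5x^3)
This is an ∞/∞ indeterminate form.

Apply L'Hôpital's rule: differentiate numerator and denominator separately.
  f(x) = x^2 + 2·x   ⇒   f'(x) = 2·x + 2
  g(x) = 5·x^3   ⇒   g'(x) = 15·x^2
  lim(x→∞) f'(x)/g'(x) = lim(x→∞) (2·x + 2)/(15·x^2)
  = 0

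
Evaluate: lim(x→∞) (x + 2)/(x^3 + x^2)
This is an ∞/∞ indeterminate form.

Apply L'Hôpital's rule: differentiate numerator and denominator separately.
  f(x) = x + 2   ⇒   f'(x) = 1
  g(x) = x^3 + x^2   ⇒   g'(x) = 3·x^2 + 2·x
  lim(x→∞) f'(x)/g'(x) = lim(x→∞) (1)/(3·x^2 + 2·x)
  = 0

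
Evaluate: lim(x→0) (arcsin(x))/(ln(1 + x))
This is a 0/0 indeterminate form.

Apply L'Hôpital's rule: differentiate numerator and denominator separately.
  f(x) = asin(x)   ⇒   f'(x) = 1/sqrt(1 - x^2)
  g(x) = ln(x + 1)   ⇒   g'(x) = 1/(x + 1)
  lim(x→0) f'(x)/g'(x) = lim(x→0) (1/sqrt(1 - x^2))/(1/(x + 1))
  = 1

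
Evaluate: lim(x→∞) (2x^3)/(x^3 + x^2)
This is an ∞/∞ indeterminate form.

Apply L'Hôpital's rule: differentiate numerator and denominator separately.
  f(x) = 2·x^3   ⇒   f'(x) = 6·x^2
  g(x) = x^3 + x^2   ⇒   g'(x) = 3·x^2 + 2·x
  lim(x→∞) f'(x)/g'(x) = lim(x→∞) (6·x^2)/(3·x^2 + 2·x)
  = 2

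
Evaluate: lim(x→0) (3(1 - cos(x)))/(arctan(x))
This is a 0/0 indeterminate form.

Apply L'Hôpital's rule: differentiate numerator and denominator separately.
  f(x) = 3 - 3·cos(x)   ⇒   f'(x) = 3·sin(x)
  g(x) = atan(x)   ⇒   g'(x) = 1/(x^2 + 1)
  lim(x→0) f'(x)/g'(x) = lim(x→0) (3·sin(x))/(1/(x^2 + 1))
  = 0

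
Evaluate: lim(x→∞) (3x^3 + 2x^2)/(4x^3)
This is an ∞/∞ indeterminate form.

Apply L'Hôpital's rule: differentiate numerator and denominator separately.
  f(x) = 3·x^3 + 2·x^2   ⇒   f'(x) = 9·x^2 + 4·x
  g(x) = 4·x^3   ⇒   g'(x) = 12·x^2
  lim(x→∞) f'(x)/g'(x) = lim(x→∞) (9·x^2 + 4·x)/(12·x^2)
  = 3/4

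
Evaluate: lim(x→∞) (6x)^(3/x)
This is an exponential indeterminate form.

For exponential indeterminate forms, take the natural log:
  Let L = lim(x→∞) (6x)^(3/x)
  Then ln(L) = lim(x→∞) [exponent × ln(base)]
  Evaluate using L'Hôpital or standard limits, then exponentiate.
  L = 1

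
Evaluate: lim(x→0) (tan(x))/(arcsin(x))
This is a 0/0 indeterminate form.

Apply L'Hôpital's rule: differentiate numerator and denominator separately.
  f(x) = tan(x)   ⇒   f'(x) = tan(x)^2 + 1
  g(x) = asin(x)   ⇒   g'(x) = 1/sqrt(1 - x^2)
  lim(x→0) f'(x)/g'(x) = lim(x→0) (tan(x)^2 + 1)/(1/sqrt(1 - x^2))
  = 1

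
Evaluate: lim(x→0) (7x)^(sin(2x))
This is an exponential indeterminate form.

For exponential indeterminate forms, take the natural log:
  Let L = lim(x→0) (7x)^(sin(2x))
  Then ln(L) = lim(x→0) [exponent × ln(base)]
  Evaluate using L'Hôpital or standard limits, then exponentiate.
  L = 1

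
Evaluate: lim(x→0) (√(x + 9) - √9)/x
This is a standard limit.

Factor or rationalize the expression:
  lim(x→0) (√(x + 9) - √9)/x = 1/6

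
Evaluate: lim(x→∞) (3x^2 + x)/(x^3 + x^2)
This is an ∞/∞ indeterminate form.

Apply L'Hôpital's rule: differentiate numerator and denominator separately.
  f(x) = 3·x^2 + x   ⇒   f'(x) = 6·x + 1
  g(x) = x^3 + x^2   ⇒   g'(x) = 3·x^2 + 2·x
  lim(x→∞) f'(x)/g'(x) = lim(x→∞) (6·x + 1)/(3·x^2 + 2·x)
  = 0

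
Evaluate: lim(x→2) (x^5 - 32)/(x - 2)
This is a standard limit.

Factor or rationalize the expression:
  lim(x→2) (x^5 - 32)/(x - 2) = 80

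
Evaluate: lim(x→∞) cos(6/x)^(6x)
This is an exponential indeterminate form.

For exponential indeterminate forms, take the natural log:
  Let L = lim(x→∞) cos(6/x)^(6x)
  Then ln(L) = lim(x→∞) [exponent × ln(base)]
  Evaluate using L'Hôpital or standard limits, then exponentiate.
  L = 1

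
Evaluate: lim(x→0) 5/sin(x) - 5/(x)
This is an ∞-∞ indeterminate form.

Combine fractions or rationalize to convert ∞-∞ to 0/0 form:
  lim(x→0) 5/sin(x) - 5/(x) = 0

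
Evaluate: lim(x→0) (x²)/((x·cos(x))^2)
This is a 0/0 indeterminate form.

Apply L'Hôpital's rule: differentiate numerator and denominator separately.
  f(x) = x^2   ⇒   f'(x) = 2·x
  g(x) = x^2·cos(x)^2   ⇒   g'(x) = -2·x^2·sin(x)·cos(x) + 2·x·cos(x)^2
  lim(x→0) f'(x)/g'(x) = lim(x→0) (2·x)/(-2·x^2·sin(x)·cos(x) + 2·x·cos(x)^2)
  = 1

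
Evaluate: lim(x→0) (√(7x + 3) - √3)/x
This is a standard limit.

Factor or rationalize the expression:
  lim(x→0) (√(7x + 3) - √3)/x = 7·sqrt(3)/6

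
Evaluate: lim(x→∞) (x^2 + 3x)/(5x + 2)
This is an ∞/∞ indeterminate form.

Apply L'Hôpital's rule: differentiate numerator and denominator separately.
  f(x) = x^2 + 3·x   ⇒   f'(x) = 2·x + 3
  g(x) = 5·x + 2   ⇒   g'(x) = 5
  lim(x→∞) f'(x)/g'(x) = lim(x→∞) (2·x + 3)/(5)
  = ∞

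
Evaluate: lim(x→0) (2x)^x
This is an exponential indeterminate form.

For exponential indeterminate forms, take the natural log:
  Let L = lim(x→0) (2x)^x
  Then ln(L) = lim(x→0) [exponent × ln(base)]
  Evaluate using L'Hôpital or standard limits, then exponentiate.
  L = 1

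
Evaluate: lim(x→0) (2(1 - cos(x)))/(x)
This is a 0/0 indeterminate form.

Apply L'Hôpital's rule: differentiate numerator and denominator separately.
  f(x) = 2 - 2·cos(x)   ⇒   f'(x) = 2·sin(x)
  g(x) = x   ⇒   g'(x) = 1
  lim(x→0) f'(x)/g'(x) = lim(x→0) (2·sin(x))/(1)
  = 0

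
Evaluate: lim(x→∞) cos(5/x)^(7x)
This is an exponential indeterminate form.

For exponential indeterminate forms, take the natural log:
  Let L = lim(x→∞) cos(5/x)^(7x)
  Then ln(L) = lim(x→∞) [exponent × ln(base)]
  Evaluate using L'Hôpital or standard limits, then exponentiate.
  L = 1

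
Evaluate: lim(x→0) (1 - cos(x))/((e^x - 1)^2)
This is a 0/0 indeterminate form.

Apply L'Hôpital's rule: differentiate numerator and denominator separately.
  f(x) = 1 - cos(x)   ⇒   f'(x) = sin(x)
  g(x) = (e^(x) - 1)^2   ⇒   g'(x) = 2·(e^(x) - 1)·e^(x)
  lim(x→0) f'(x)/g'(x) = lim(x→0) (sin(x))/(2·(e^(x) - 1)·e^(x))
  = 1/2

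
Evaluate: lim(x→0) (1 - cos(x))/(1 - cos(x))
This is a 0/0 indeterminate form.

Apply L'Hôpital's rule: differentiate numerator and denominator separately.
  f(x) = 1 - cos(x)   ⇒   f'(x) = sin(x)
  g(x) = 1 - cos(x)   ⇒   g'(x) = sin(x)
  lim(x→0) f'(x)/g'(x) = lim(x→0) (sin(x))/(sin(x))
  = 1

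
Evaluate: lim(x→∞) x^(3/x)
This is an exponential indeterminate form.

For exponential indeterminate forms, take the natural log:
  Let L = lim(x→∞) x^(3/x)
  Then ln(L) = lim(x→∞) [exponent × ln(base)]
  Evaluate using L'Hôpital or standard limits, then exponentiate.
  L = 1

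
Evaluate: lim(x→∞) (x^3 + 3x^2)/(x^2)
This is an ∞/∞ indeterminate form.

Apply L'Hôpital's rule: differentiate numerator and denominator separately.
  f(x) = x^3 + 3·x^2   ⇒   f'(x) = 3·x^2 + 6·x
  g(x) = x^2   ⇒   g'(x) = 2·x
  lim(x→∞) f'(x)/g'(x) = lim(x→∞) (3·x^2 + 6·x)/(2·x)
  = ∞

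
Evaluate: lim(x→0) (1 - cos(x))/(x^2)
This is a 0/0 indeterminate form.

Apply L'Hôpital's rule: differentiate numerator and denominator separately.
  f(x) = 1 - cos(x)   ⇒   f'(x) = sin(x)
  g(x) = x^2   ⇒   g'(x) = 2·x
  lim(x→0) f'(x)/g'(x) = lim(x→0) (sin(x))/(2·x)
  = 1/2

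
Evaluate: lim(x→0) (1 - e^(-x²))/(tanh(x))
This is a 0/0 indeterminate form.

Apply L'Hôpital's rule: differentiate numerator and denominator separately.
  f(x) = 1 - e^(-x^2)   ⇒   f'(x) = 2·x·e^(-x^2)
  g(x) = tanh(x)   ⇒   g'(x) = 1 - tanh(x)^2
  lim(x→0) f'(x)/g'(x) = lim(x→0) (2·x·e^(-x^2))/(1 - tanh(x)^2)
  = 0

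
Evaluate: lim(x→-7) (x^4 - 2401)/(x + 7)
This is a standard limit.

Factor or rationalize the expression:
  lim(x→-7) (x^4 - 2401)/(x + 7) = -1372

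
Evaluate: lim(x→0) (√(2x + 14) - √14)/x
This is a standard limit.

Factor or rationalize the expression:
  lim(x→0) (√(2x + 14) - √14)/x = sqrt(14)/14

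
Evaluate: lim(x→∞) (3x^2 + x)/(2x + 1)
This is an ∞/∞ indeterminate form.

Apply L'Hôpital's rule: differentiate numerator and denominator separately.
  f(x) = 3·x^2 + x   ⇒   f'(x) = 6·x + 1
  g(x) = 2·x + 1   ⇒   g'(x) = 2
  lim(x→∞) f'(x)/g'(x) = lim(x→∞) (6·x + 1)/(2)
  = ∞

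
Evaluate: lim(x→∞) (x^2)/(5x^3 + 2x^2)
This is an ∞/∞ indeterminate form.

Apply L'Hôpital's rule: differentiate numerator and denominator separately.
  f(x) = x^2   ⇒   f'(x) = 2·x
  g(x) = 5·x^3 + 2·x^2   ⇒   g'(x) = 15·x^2 + 4·x
  lim(x→∞) f'(x)/g'(x) = lim(x→∞) (2·x)/(15·x^2 + 4·x)
  = 0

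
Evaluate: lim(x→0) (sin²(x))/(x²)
This is a 0/0 indeterminate form.

Apply L'Hôpital's rule: differentiate numerator and denominator separately.
  f(x) = sin(x)^2   ⇒   f'(x) = 2·sin(x)·cos(x)
  g(x) = x^2   ⇒   g'(x) = 2·x
  lim(x→0) f'(x)/g'(x) = lim(x→0) (2·sin(x)·cos(x))/(2·x)
  = 1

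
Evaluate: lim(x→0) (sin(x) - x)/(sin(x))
This is a 0/0 indeterminate form.

Apply L'Hôpital's rule: differentiate numerator and denominator separately.
  f(x) = -x + sin(x)   ⇒   f'(x) = cos(x) - 1
  g(x) = sin(x)   ⇒   g'(x) = cos(x)
  lim(x→0) f'(x)/g'(x) = lim(x→0) (cos(x) - 1)/(cos(x))
  = 0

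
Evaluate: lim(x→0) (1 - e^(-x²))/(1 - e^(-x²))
This is a 0/0 indeterminate form.

Apply L'Hôpital's rule: differentiate numerator and denominator separately.
  f(x) = 1 - e^(-x^2)   ⇒   f'(x) = 2·x·e^(-x^2)
  g(x) = 1 - e^(-x^2)   ⇒   g'(x) = 2·x·e^(-x^2)
  lim(x→0) f'(x)/g'(x) = lim(x→0) (2·x·e^(-x^2))/(2·x·e^(-x^2))
  = 1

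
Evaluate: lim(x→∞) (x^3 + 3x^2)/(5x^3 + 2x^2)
This is an ∞/∞ indeterminate form.

Apply L'Hôpital's rule: differentiate numerator and denominator separately.
  f(x) = x^3 + 3·x^2   ⇒   f'(x) = 3·x^2 + 6·x
  g(x) = 5·x^3 + 2·x^2   ⇒   g'(x) = 15·x^2 + 4·x
  lim(x→∞) f'(x)/g'(x) = lim(x→∞) (3·x^2 + 6·x)/(15·x^2 + 4·x)
  = 1/5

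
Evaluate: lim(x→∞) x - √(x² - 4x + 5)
This is an ∞-∞ indeterminate form.

Combine fractions or rationalize to convert ∞-∞ to 0/0 form:
  lim(x→∞) x - √(x² - 4x + 5) = 2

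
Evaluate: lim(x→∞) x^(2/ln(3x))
This is an exponential indeterminate form.

For exponential indeterminate forms, take the natural log:
  Let L = lim(x→∞) x^(2/ln(3x))
  Then ln(L) = lim(x→∞) [exponent × ln(base)]
  Evaluate using L'Hôpital or standard limits, then exponentiate.
  L = e²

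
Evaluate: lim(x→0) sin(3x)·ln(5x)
This is a 0·∞ indeterminate form.

Rewrite 0·∞ as a quotient (0/0 or ∞/∞ form), then apply L'Hôpital's rule:
  lim(x→0) sin(3x)·ln(5x) = 0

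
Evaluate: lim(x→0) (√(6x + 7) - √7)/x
This is a standard limit.

Factor or rationalize the expression:
  lim(x→0) (√(6x + 7) - √7)/x = 3·sqrt(7)/7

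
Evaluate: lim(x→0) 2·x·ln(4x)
This is a 0·∞ indeterminate form.

Rewrite 0·∞ as a quotient (0/0 or ∞/∞ form), then apply L'Hôpital's rule:
  lim(x→0) 2·x·ln(4x) = 0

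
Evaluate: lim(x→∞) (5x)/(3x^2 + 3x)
This is an ∞/∞ indeterminate form.

Apply L'Hôpital's rule: differentiate numerator and denominator separately.
  f(x) = 5·x   ⇒   f'(x) = 5
  g(x) = 3·x^2 + 3·x   ⇒   g'(x) = 6·x + 3
  lim(x→∞) f'(x)/g'(x) = lim(x→∞) (5)/(6·x + 3)
  = 0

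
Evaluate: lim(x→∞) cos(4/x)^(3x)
This is an exponential indeterminate form.

For exponential indeterminate forms, take the natural log:
  Let L = lim(x→∞) cos(4/x)^(3x)
  Then ln(L) = lim(x→∞) [exponent × ln(base)]
  Evaluate using L'Hôpital or standard limits, then exponentiate.
  L = 1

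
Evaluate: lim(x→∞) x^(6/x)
This is an exponential indeterminate form.

For exponential indeterminate forms, take the natural log:
  Let L = lim(x→∞) x^(6/x)
  Then ln(L) = lim(x→∞) [exponent × ln(base)]
  Evaluate using L'Hôpital or standard limits, then exponentiate.
  L = 1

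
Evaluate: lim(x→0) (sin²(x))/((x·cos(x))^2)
This is a 0/0 indeterminate form.

Apply L'Hôpital's rule: differentiate numerator and denominator separately.
  f(x) = sin(x)^2   ⇒   f'(x) = 2·sin(x)·cos(x)
  g(x) = x^2·cos(x)^2   ⇒   g'(x) = -2·x^2·sin(x)·cos(x) + 2·x·cos(x)^2
  lim(x→0) f'(x)/g'(x) = lim(x→0) (2·sin(x)·cos(x))/(-2·x^2·sin(x)·cos(x) + 2·x·cos(x)^2)
  = 1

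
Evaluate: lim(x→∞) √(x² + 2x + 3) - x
This is an ∞-∞ indeterminate form.

Combine fractions or rationalize to convert ∞-∞ to 0/0 form:
  lim(x→∞) √(x² + 2x + 3) - x = 1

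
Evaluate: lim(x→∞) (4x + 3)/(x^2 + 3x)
This is an ∞/∞ indeterminate form.

Apply L'Hôpital's rule: differentiate numerator and denominator separately.
  f(x) = 4·x + 3   ⇒   f'(x) = 4
  g(x) = x^2 + 3·x   ⇒   g'(x) = 2·x + 3
  lim(x→∞) f'(x)/g'(x) = lim(x→∞) (4)/(2·x + 3)
  = 0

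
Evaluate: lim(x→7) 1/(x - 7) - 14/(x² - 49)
This is an ∞-∞ indeterminate form.

Combine fractions or rationalize to convert ∞-∞ to 0/0 form:
  lim(x→7) 1/(x - 7) - 14/(x² - 49) = 1/14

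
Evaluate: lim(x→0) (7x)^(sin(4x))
This is an exponential indeterminate form.

For exponential indeterminate forms, take the natural log:
  Let L = lim(x→0) (7x)^(sin(4x))
  Then ln(L) = lim(x→0) [exponent × ln(base)]
  Evaluate using L'Hôpital or standard limits, then exponentiate.
  L = 1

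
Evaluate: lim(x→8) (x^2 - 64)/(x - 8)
This is a standard limit.

Factor or rationalize the expression:
  lim(x→8) (x^2 - 64)/(x - 8) = 16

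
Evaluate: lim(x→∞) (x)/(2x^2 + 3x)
This is an ∞/∞ indeterminate form.

Apply L'Hôpital's rule: differentiate numerator and denominator separately.
  f(x) = x   ⇒   f'(x) = 1
  g(x) = 2·x^2 + 3·x   ⇒   g'(x) = 4·x + 3
  lim(x→∞) f'(x)/g'(x) = lim(x→∞) (1)/(4·x + 3)
  = 0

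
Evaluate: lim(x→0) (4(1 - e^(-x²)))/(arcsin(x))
This is a 0/0 indeterminate form.

Apply L'Hôpital's rule: differentiate numerator and denominator separately.
  f(x) = 4 - 4·e^(-x^2)   ⇒   f'(x) = 8·x·e^(-x^2)
  g(x) = asin(x)   ⇒   g'(x) = 1/sqrt(1 - x^2)
  lim(x→0) f'(x)/g'(x) = lim(x→0) (8·x·e^(-x^2))/(1/sqrt(1 - x^2))
  = 0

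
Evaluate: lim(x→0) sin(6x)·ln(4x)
This is a 0·∞ indeterminate form.

Rewrite 0·∞ as a quotient (0/0 or ∞/∞ form), then apply L'Hôpital's rule:
  lim(x→0) sin(6x)·ln(4x) = 0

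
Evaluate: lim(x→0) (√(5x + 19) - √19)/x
This is a standard limit.

Factor or rationalize the expression:
  lim(x→0) (√(5x + 19) - √19)/x = 5·sqrt(19)/38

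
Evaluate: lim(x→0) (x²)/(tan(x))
This is a 0/0 indeterminate form.

Apply L'Hôpital's rule: differentiate numerator and denominator separately.
  f(x) = x^2   ⇒   f'(x) = 2·x
  g(x) = tan(x)   ⇒   g'(x) = tan(x)^2 + 1
  lim(x→0) f'(x)/g'(x) = lim(x→0) (2·x)/(tan(x)^2 + 1)
  = 0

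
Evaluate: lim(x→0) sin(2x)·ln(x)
This is a 0·∞ indeterminate form.

Rewrite 0·∞ as a quotient (0/0 or ∞/∞ form), then apply L'Hôpital's rule:
  lim(x→0) sin(2x)·ln(x) = 0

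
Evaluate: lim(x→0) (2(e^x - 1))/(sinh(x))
This is a 0/0 indeterminate form.

Apply L'Hôpital's rule: differentiate numerator and denominator separately.
  f(x) = 2·e^(x) - 2   ⇒   f'(x) = 2·e^(x)
  g(x) = sinh(x)   ⇒   g'(x) = cosh(x)
  lim(x→0) f'(x)/g'(x) = lim(x→0) (2·e^(x))/(cosh(x))
  = 2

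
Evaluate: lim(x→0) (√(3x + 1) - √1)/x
This is a standard limit.

Factor or rationalize the expression:
  lim(x→0) (√(3x + 1) - √1)/x = 3/2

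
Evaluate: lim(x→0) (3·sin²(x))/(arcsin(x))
This is a 0/0 indeterminate form.

Apply L'Hôpital's rule: differentiate numerator and denominator separately.
  f(x) = 3·sin(x)^2   ⇒   f'(x) = 6·sin(x)·cos(x)
  g(x) = asin(x)   ⇒   g'(x) = 1/sqrt(1 - x^2)
  lim(x→0) f'(x)/g'(x) = lim(x→0) (6·sin(x)·cos(x))/(1/sqrt(1 - x^2))
  = 0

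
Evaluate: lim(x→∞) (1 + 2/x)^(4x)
This is an exponential indeterminate form.

For exponential indeterminate forms, take the natural log:
  Let L = lim(x→∞) (1 + 2/x)^(4x)
  Then ln(L) = lim(x→∞) [exponent × ln(base)]
  Evaluate using L'Hôpital or standard limits, then exponentiate.
  L = e^(8)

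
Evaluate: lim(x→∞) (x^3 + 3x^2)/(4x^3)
This is an ∞/∞ indeterminate form.

Apply L'Hôpital's rule: differentiate numerator and denominator separately.
  f(x) = x^3 + 3·x^2   ⇒   f'(x) = 3·x^2 + 6·x
  g(x) = 4·x^3   ⇒   g'(x) = 12·x^2
  lim(x→∞) f'(x)/g'(x) = lim(x→∞) (3·x^2 + 6·x)/(12·x^2)
  = 1/4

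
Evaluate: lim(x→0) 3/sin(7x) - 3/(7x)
This is an ∞-∞ indeterminate form.

Combine fractions or rationalize to convert ∞-∞ to 0/0 form:
  lim(x→0) 3/sin(7x) - 3/(7x) = 0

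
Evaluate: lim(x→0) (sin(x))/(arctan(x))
This is a 0/0 indeterminate form.

Apply L'Hôpital's rule: differentiate numerator and denominator separately.
  f(x) = sin(x)   ⇒   f'(x) = cos(x)
  g(x) = atan(x)   ⇒   g'(x) = 1/(x^2 + 1)
  lim(x→0) f'(x)/g'(x) = lim(x→0) (cos(x))/(1/(x^2 + 1))
  = 1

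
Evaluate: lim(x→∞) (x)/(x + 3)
This is an ∞/∞ indeterminate form.

Apply L'Hôpital's rule: differentiate numerator and denominator separately.
  f(x) = x   ⇒   f'(x) = 1
  g(x) = x + 3   ⇒   g'(x) = 1
  lim(x→∞) f'(x)/g'(x) = lim(x→∞) (1)/(1)
  = 1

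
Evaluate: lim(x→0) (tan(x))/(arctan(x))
This is a 0/0 indeterminate form.

Apply L'Hôpital's rule: differentiate numerator and denominator separately.
  f(x) = tan(x)   ⇒   f'(x) = tan(x)^2 + 1
  g(x) = atan(x)   ⇒   g'(x) = 1/(x^2 + 1)
  lim(x→0) f'(x)/g'(x) = lim(x→0) (tan(x)^2 + 1)/(1/(x^2 + 1))
  = 1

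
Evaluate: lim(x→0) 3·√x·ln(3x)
This is a 0·∞ indeterminate form.

Rewrite 0·∞ as a quotient (0/0 or ∞/∞ form), then apply L'Hôpital's rule:
  lim(x→0) 3·√x·ln(3x) = 0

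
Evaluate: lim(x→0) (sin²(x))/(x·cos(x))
This is a 0/0 indeterminate form.

Apply L'Hôpital's rule: differentiate numerator and denominator separately.
  f(x) = sin(x)^2   ⇒   f'(x) = 2·sin(x)·cos(x)
  g(x) = x·cos(x)   ⇒   g'(x) = -x·sin(x) + cos(x)
  lim(x→0) f'(x)/g'(x) = lim(x→0) (2·sin(x)·cos(x))/(-x·sin(x) + cos(x))
  = 0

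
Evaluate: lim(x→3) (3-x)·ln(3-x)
This is a 0·∞ indeterminate form.

Rewrite 0·∞ as a quotient (0/0 or ∞/∞ form), then apply L'Hôpital's rule:
  lim(x→3) (3-x)·ln(3-x) = 0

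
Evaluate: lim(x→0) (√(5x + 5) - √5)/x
This is a standard limit.

Factor or rationalize the expression:
  lim(x→0) (√(5x + 5) - √5)/x = sqrt(5)/2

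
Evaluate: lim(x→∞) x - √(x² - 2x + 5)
This is an ∞-∞ indeterminate form.

Combine fractions or rationalize to convert ∞-∞ to 0/0 form:
  lim(x→∞) x - √(x² - 2x + 5) = 1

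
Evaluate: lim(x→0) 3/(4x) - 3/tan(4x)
This is an ∞-∞ indeterminate form.

Combine fractions or rationalize to convert ∞-∞ to 0/0 form:
  lim(x→0) 3/(4x) - 3/tan(4x) = 0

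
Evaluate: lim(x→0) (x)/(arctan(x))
This is a 0/0 indeterminate form.

Apply L'Hôpital's rule: differentiate numerator and denominator separately.
  f(x) = x   ⇒   f'(x) = 1
  g(x) = atan(x)   ⇒   g'(x) = 1/(x^2 + 1)
  lim(x→0) f'(x)/g'(x) = lim(x→0) (1)/(1/(x^2 + 1))
  = 1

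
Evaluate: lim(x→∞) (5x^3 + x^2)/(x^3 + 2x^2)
This is an ∞/∞ indeterminate form.

Apply L'Hôpital's rule: differentiate numerator and denominator separately.
  f(x) = 5·x^3 + x^2   ⇒   f'(x) = 15·x^2 + 2·x
  g(x) = x^3 + 2·x^2   ⇒   g'(x) = 3·x^2 + 4·x
  lim(x→∞) f'(x)/g'(x) = lim(x→∞) (15·x^2 + 2·x)/(3·x^2 + 4·x)
  = 5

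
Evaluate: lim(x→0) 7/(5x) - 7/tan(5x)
This is an ∞-∞ indeterminate form.

Combine fractions or rationalize to convert ∞-∞ to 0/0 form:
  lim(x→0) 7/(5x) - 7/tan(5x) = 0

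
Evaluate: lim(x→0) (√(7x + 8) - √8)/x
This is a standard limit.

Factor or rationalize the expression:
  lim(x→0) (√(7x + 8) - √8)/x = 7·sqrt(2)/8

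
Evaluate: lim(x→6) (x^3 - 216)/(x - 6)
This is a standard limit.

Factor or rationalize the expression:
  lim(x→6) (x^3 - 216)/(x - 6) = 108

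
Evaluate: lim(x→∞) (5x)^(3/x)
This is an exponential indeterminate form.

For exponential indeterminate forms, take the natural log:
  Let L = lim(x→∞) (5x)^(3/x)
  Then ln(L) = lim(x→∞) [exponent × ln(base)]
  Evaluate using L'Hôpital or standard limits, then exponentiate.
  L = 1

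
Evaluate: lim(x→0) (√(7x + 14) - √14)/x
This is a standard limit.

Factor or rationalize the expression:
  lim(x→0) (√(7x + 14) - √14)/x = sqrt(14)/4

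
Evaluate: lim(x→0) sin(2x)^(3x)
This is an exponential indeterminate form.

For exponential indeterminate forms, take the natural log:
  Let L = lim(x→0) sin(2x)^(3x)
  Then ln(L) = lim(x→0) [exponent × ln(base)]
  Evaluate using L'Hôpital or standard limits, then exponentiate.
  L = 1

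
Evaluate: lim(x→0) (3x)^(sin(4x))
This is an exponential indeterminate form.

For exponential indeterminate forms, take the natural log:
  Let L = lim(x→0) (3x)^(sin(4x))
  Then ln(L) = lim(x→0) [exponent × ln(base)]
  Evaluate using L'Hôpital or standard limits, then exponentiate.
  L = 1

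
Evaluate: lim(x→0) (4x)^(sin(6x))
This is an exponential indeterminate form.

For exponential indeterminate forms, take the natural log:
  Let L = lim(x→0) (4x)^(sin(6x))
  Then ln(L) = lim(x→0) [exponent × ln(base)]
  Evaluate using L'Hôpital or standard limits, then exponentiate.
  L = 1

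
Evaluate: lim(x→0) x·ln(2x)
This is a 0·∞ indeterminate form.

Rewrite 0·∞ as a quotient (0/0 or ∞/∞ form), then apply L'Hôpital's rule:
  lim(x→0) x·ln(2x) = 0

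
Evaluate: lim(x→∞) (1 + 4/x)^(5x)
This is an exponential indeterminate form.

For exponential indeterminate forms, take the natural log:
  Let L = lim(x→∞) (1 + 4/x)^(5x)
  Then ln(L) = lim(x→∞) [exponent × ln(base)]
  Evaluate using L'Hôpital or standard limits, then exponentiate.
  L = e^(20)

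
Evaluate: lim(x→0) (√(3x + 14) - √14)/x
This is a standard limit.

Factor or rationalize the expression:
  lim(x→0) (√(3x + 14) - √14)/x = 3·sqrt(14)/28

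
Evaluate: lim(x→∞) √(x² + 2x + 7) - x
This is an ∞-∞ indeterminate form.

Combine fractions or rationalize to convert ∞-∞ to 0/0 form:
  lim(x→∞) √(x² + 2x + 7) - x = 1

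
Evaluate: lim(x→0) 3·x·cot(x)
This is a 0·∞ indeterminate form.

Rewrite 0·∞ as a quotient (0/0 or ∞/∞ form), then apply L'Hôpital's rule:
  lim(x→0) 3·x·cot(x) = 3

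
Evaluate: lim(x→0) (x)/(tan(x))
This is a 0/0 indeterminate form.

Apply L'Hôpital's rule: differentiate numerator and denominator separately.
  f(x) = x   ⇒   f'(x) = 1
  g(x) = tan(x)   ⇒   g'(x) = tan(x)^2 + 1
  lim(x→0) f'(x)/g'(x) = lim(x→0) (1)/(tan(x)^2 + 1)
  = 1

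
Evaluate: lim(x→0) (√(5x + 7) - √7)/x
This is a standard limit.

Factor or rationalize the expression:
  lim(x→0) (√(5x + 7) - √7)/x = 5·sqrt(7)/14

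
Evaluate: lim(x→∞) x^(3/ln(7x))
This is an exponential indeterminate form.

For exponential indeterminate forms, take the natural log:
  Let L = lim(x→∞) x^(3/ln(7x))
  Then ln(L) = lim(x→∞) [exponent × ln(base)]
  Evaluate using L'Hôpital or standard limits, then exponentiate.
  L = e^(3)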